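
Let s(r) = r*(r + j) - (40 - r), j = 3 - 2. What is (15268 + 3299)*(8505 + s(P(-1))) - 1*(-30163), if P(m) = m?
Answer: 157181251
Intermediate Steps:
j = 1
s(r) = -40 + r + r*(1 + r) (s(r) = r*(r + 1) - (40 - r) = r*(1 + r) + (-40 + r) = -40 + r + r*(1 + r))
(15268 + 3299)*(8505 + s(P(-1))) - 1*(-30163) = (15268 + 3299)*(8505 + (-40 + (-1)**2 + 2*(-1))) - 1*(-30163) = 18567*(8505 + (-40 + 1 - 2)) + 30163 = 18567*(8505 - 41) + 30163 = 18567*8464 + 30163 = 157151088 + 30163 = 157181251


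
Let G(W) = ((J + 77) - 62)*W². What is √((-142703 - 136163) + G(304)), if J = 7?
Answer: √1754286 ≈ 1324.5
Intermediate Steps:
G(W) = 22*W² (G(W) = ((7 + 77) - 62)*W² = (84 - 62)*W² = 22*W²)
√((-142703 - 136163) + G(304)) = √((-142703 - 136163) + 22*304²) = √(-278866 + 22*92416) = √(-278866 + 2033152) = √1754286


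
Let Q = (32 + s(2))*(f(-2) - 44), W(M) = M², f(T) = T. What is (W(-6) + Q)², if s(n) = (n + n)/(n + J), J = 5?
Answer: 104775696/49 ≈ 2.1383e+6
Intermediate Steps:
s(n) = 2*n/(5 + n) (s(n) = (n + n)/(n + 5) = (2*n)/(5 + n) = 2*n/(5 + n))
Q = -10488/7 (Q = (32 + 2*2/(5 + 2))*(-2 - 44) = (32 + 2*2/7)*(-46) = (32 + 2*2*(⅐))*(-46) = (32 + 4/7)*(-46) = (228/7)*(-46) = -10488/7 ≈ -1498.3)
(W(-6) + Q)² = ((-6)² - 10488/7)² = (36 - 10488/7)² = (-10236/7)² = 104775696/49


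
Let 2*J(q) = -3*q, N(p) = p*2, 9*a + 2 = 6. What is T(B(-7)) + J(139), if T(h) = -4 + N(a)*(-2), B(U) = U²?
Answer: -3857/18 ≈ -214.28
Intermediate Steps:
a = 4/9 (a = -2/9 + (⅑)*6 = -2/9 + ⅔ = 4/9 ≈ 0.44444)
N(p) = 2*p
T(h) = -52/9 (T(h) = -4 + (2*(4/9))*(-2) = -4 + (8/9)*(-2) = -4 - 16/9 = -52/9)
J(q) = -3*q/2 (J(q) = (-3*q)/2 = -3*q/2)
T(B(-7)) + J(139) = -52/9 - 3/2*139 = -52/9 - 417/2 = -3857/18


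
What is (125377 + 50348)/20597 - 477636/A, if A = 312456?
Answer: 3755705159/536304686 ≈ 7.0029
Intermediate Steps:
(125377 + 50348)/20597 - 477636/A = (125377 + 50348)/20597 - 477636/312456 = 175725*(1/20597) - 477636*1/312456 = 175725/20597 - 39803/26038 = 3755705159/536304686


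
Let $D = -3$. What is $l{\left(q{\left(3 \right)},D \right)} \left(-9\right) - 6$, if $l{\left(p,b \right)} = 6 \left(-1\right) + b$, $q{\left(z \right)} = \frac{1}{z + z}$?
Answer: $75$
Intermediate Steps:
$q{\left(z \right)} = \frac{1}{2 z}$
$l{\left(p,b \right)} = -6 + b$
$l{\left(q{\left(3 \right)},D \right)} \left(-9\right) - 6 = \left(-6 - 3\right) \left(-9\right) - 6 = \left(-9\right) \left(-9\right) - 6 = 81 - 6 = 75$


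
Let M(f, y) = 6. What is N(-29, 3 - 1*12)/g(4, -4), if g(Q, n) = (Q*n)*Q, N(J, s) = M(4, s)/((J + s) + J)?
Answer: 3/2144 ≈ 0.0013993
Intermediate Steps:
N(J, s) = 6/(s + 2*J) (N(J, s) = 6/((J + s) + J) = 6/(s + 2*J))
g(Q, n) = n*Q**2
N(-29, 3 - 1*12)/g(4, -4) = (6/((3 - 1*12) + 2*(-29)))/((-4*4**2)) = (6/((3 - 12) - 58))/((-4*16)) = (6/(-9 - 58))/(-64) = -3/(32*(-67)) = -3*(-1)/(32*67) = -1/64*(-6/67) = 3/2144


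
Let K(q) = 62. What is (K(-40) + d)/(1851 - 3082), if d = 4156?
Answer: -4218/1231 ≈ -3.4265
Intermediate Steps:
(K(-40) + d)/(1851 - 3082) = (62 + 4156)/(1851 - 3082) = 4218/(-1231) = 4218*(-1/1231) = -4218/1231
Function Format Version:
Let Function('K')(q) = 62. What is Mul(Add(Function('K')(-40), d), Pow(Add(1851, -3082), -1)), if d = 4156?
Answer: Rational(-4218, 1231) ≈ -3.4265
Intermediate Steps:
Mul(Add(Function('K')(-40), d), Pow(Add(1851, -3082), -1)) = Mul(Add(62, 4156), Pow(Add(1851, -3082), -1)) = Mul(4218, Pow(-1231, -1)) = Mul(4218, Rational(-1, 1231)) = Rational(-4218, 1231)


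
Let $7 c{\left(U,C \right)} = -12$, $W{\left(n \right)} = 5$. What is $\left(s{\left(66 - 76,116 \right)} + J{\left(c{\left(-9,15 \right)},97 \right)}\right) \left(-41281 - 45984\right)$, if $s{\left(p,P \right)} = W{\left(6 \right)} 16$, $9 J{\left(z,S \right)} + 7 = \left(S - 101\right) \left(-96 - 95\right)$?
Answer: $- \frac{128890405}{9} \approx -1.4321 \cdot 10^{7}$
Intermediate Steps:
$c{\left(U,C \right)} = - \frac{12}{7}$ ($c{\left(U,C \right)} = \frac{1}{7} \left(-12\right) = - \frac{12}{7}$)
$J{\left(z,S \right)} = \frac{6428}{3} - \frac{191 S}{9}$ ($J{\left(z,S \right)} = - \frac{7}{9} + \frac{\left(S - 101\right) \left(-96 - 95\right)}{9} = - \frac{7}{9} + \frac{\left(-101 + S\right) \left(-191\right)}{9} = - \frac{7}{9} + \frac{19291 - 191 S}{9} = - \frac{7}{9} - \left(- \frac{19291}{9} + \frac{191 S}{9}\right) = \frac{6428}{3} - \frac{191 S}{9}$)
$s{\left(p,P \right)} = 80$ ($s{\left(p,P \right)} = 5 \cdot 16 = 80$)
$\left(s{\left(66 - 76,116 \right)} + J{\left(c{\left(-9,15 \right)},97 \right)}\right) \left(-41281 - 45984\right) = \left(80 + \left(\frac{6428}{3} - \frac{18527}{9}\right)\right) \left(-41281 - 45984\right) = \left(80 + \left(\frac{6428}{3} - \frac{18527}{9}\right)\right) \left(-87265\right) = \left(80 + \frac{757}{9}\right) \left(-87265\right) = \frac{1477}{9} \left(-87265\right) = - \frac{128890405}{9}$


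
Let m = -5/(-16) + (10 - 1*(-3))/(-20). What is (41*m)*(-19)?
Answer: 21033/80 ≈ 262.91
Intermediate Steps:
m = -27/80 (m = -5*(-1/16) + (10 + 3)*(-1/20) = 5/16 + 13*(-1/20) = 5/16 - 13/20 = -27/80 ≈ -0.33750)
(41*m)*(-19) = (41*(-27/80))*(-19) = -1107/80*(-19) = 21033/80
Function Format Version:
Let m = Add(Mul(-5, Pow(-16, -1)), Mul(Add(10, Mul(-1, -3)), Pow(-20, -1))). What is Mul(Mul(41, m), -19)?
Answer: Rational(21033, 80) ≈ 262.91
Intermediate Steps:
m = Rational(-27, 80) (m = Add(Mul(-5, Rational(-1, 16)), Mul(Add(10, 3), Rational(-1, 20))) = Add(Rational(5, 16), Mul(13, Rational(-1, 20))) = Add(Rational(5, 16), Rational(-13, 20)) = Rational(-27, 80) ≈ -0.33750)
Mul(Mul(41, m), -19) = Mul(Mul(41, Rational(-27, 80)), -19) = Mul(Rational(-1107, 80), -19) = Rational(21033, 80)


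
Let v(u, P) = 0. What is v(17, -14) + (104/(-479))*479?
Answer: -104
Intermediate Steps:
v(17, -14) + (104/(-479))*479 = 0 + (104/(-479))*479 = 0 + (104*(-1/479))*479 = 0 - 104/479*479 = 0 - 104 = -104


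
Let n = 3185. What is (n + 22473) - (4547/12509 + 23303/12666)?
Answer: 4064878618523/158438994 ≈ 25656.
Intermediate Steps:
(n + 22473) - (4547/12509 + 23303/12666) = (3185 + 22473) - (4547/12509 + 23303/12666) = 25658 - (4547*(1/12509) + 23303*(1/12666)) = 25658 - (4547/12509 + 23303/12666) = 25658 - 1*349089529/158438994 = 25658 - 349089529/158438994 = 4064878618523/158438994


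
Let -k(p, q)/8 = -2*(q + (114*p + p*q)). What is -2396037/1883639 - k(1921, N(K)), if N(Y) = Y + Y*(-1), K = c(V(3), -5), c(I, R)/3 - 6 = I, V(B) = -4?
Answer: -6600092622693/1883639 ≈ -3.5039e+6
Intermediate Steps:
c(I, R) = 18 + 3*I
K = 6 (K = 18 + 3*(-4) = 18 - 12 = 6)
N(Y) = 0 (N(Y) = Y - Y = 0)
k(p, q) = 16*q + 1824*p + 16*p*q (k(p, q) = -(-16)*(q + (114*p + p*q)) = -(-16)*(q + 114*p + p*q) = -8*(-228*p - 2*q - 2*p*q) = 16*q + 1824*p + 16*p*q)
-2396037/1883639 - k(1921, N(K)) = -2396037/1883639 - (16*0 + 1824*1921 + 16*1921*0) = -2396037*1/1883639 - (0 + 3503904 + 0) = -2396037/1883639 - 1*3503904 = -2396037/1883639 - 3503904 = -6600092622693/1883639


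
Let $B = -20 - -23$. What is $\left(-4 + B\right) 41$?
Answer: $-41$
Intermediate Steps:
$B = 3$ ($B = -20 + 23 = 3$)
$\left(-4 + B\right) 41 = \left(-4 + 3\right) 41 = \left(-1\right) 41 = -41$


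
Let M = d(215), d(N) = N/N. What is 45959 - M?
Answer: 45958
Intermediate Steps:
d(N) = 1
M = 1
45959 - M = 45959 - 1*1 = 45959 - 1 = 45958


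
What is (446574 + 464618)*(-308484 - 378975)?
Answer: -626407141128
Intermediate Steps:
(446574 + 464618)*(-308484 - 378975) = 911192*(-687459) = -626407141128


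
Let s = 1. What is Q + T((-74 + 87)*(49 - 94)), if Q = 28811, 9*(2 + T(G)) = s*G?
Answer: 28744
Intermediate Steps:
T(G) = -2 + G/9 (T(G) = -2 + (1*G)/9 = -2 + G/9)
Q + T((-74 + 87)*(49 - 94)) = 28811 + (-2 + ((-74 + 87)*(49 - 94))/9) = 28811 + (-2 + (13*(-45))/9) = 28811 + (-2 + (1/9)*(-585)) = 28811 + (-2 - 65) = 28811 - 67 = 28744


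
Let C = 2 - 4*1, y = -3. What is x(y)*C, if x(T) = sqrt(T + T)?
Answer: -2*I*sqrt(6) ≈ -4.899*I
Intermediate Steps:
x(T) = sqrt(2)*sqrt(T) (x(T) = sqrt(2*T) = sqrt(2)*sqrt(T))
C = -2 (C = 2 - 4 = -2)
x(y)*C = (sqrt(2)*sqrt(-3))*(-2) = (sqrt(2)*(I*sqrt(3)))*(-2) = (I*sqrt(6))*(-2) = -2*I*sqrt(6)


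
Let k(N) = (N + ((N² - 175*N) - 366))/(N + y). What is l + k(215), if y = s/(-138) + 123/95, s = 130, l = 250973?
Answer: 354338155996/1411637 ≈ 2.5101e+5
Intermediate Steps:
y = 2312/6555 (y = 130/(-138) + 123/95 = 130*(-1/138) + 123*(1/95) = -65/69 + 123/95 = 2312/6555 ≈ 0.35271)
k(N) = (-366 + N² - 174*N)/(2312/6555 + N) (k(N) = (N + ((N² - 175*N) - 366))/(N + 2312/6555) = (N + (-366 + N² - 175*N))/(2312/6555 + N) = (-366 + N² - 174*N)/(2312/6555 + N))
l + k(215) = 250973 + 6555*(-366 + 215² - 174*215)/(2312 + 6555*215) = 250973 + 6555*(-366 + 46225 - 37410)/(2312 + 1409325) = 250973 + 6555*8449/1411637 = 250973 + 6555*(1/1411637)*8449 = 250973 + 55383195/1411637 = 354338155996/1411637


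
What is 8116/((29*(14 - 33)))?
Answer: -8116/551 ≈ -14.730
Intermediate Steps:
8116/((29*(14 - 33))) = 8116/((29*(-19))) = 8116/(-551) = 8116*(-1/551) = -8116/551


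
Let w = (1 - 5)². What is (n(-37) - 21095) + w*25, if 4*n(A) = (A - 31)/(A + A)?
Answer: -1531413/74 ≈ -20695.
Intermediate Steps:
n(A) = (-31 + A)/(8*A) (n(A) = ((A - 31)/(A + A))/4 = ((-31 + A)/((2*A)))/4 = ((-31 + A)*(1/(2*A)))/4 = ((-31 + A)/(2*A))/4 = (-31 + A)/(8*A))
w = 16 (w = (-4)² = 16)
(n(-37) - 21095) + w*25 = ((⅛)*(-31 - 37)/(-37) - 21095) + 16*25 = ((⅛)*(-1/37)*(-68) - 21095) + 400 = (17/74 - 21095) + 400 = -1561013/74 + 400 = -1531413/74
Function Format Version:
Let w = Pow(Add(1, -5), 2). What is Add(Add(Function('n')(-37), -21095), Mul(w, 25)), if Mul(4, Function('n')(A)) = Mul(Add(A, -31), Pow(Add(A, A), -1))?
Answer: Rational(-1531413, 74) ≈ -20695.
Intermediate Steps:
Function('n')(A) = Mul(Rational(1, 8), Pow(A, -1), Add(-31, A)) (Function('n')(A) = Mul(Rational(1, 4), Mul(Add(A, -31), Pow(Add(A, A), -1))) = Mul(Rational(1, 4), Mul(Add(-31, A), Pow(Mul(2, A), -1))) = Mul(Rational(1, 4), Mul(Add(-31, A), Mul(Rational(1, 2), Pow(A, -1)))) = Mul(Rational(1, 4), Mul(Rational(1, 2), Pow(A, -1), Add(-31, A))) = Mul(Rational(1, 8), Pow(A, -1), Add(-31, A)))
w = 16 (w = Pow(-4, 2) = 16)
Add(Add(Function('n')(-37), -21095), Mul(w, 25)) = Add(Add(Mul(Rational(1, 8), Pow(-37, -1), Add(-31, -37)), -21095), Mul(16, 25)) = Add(Add(Mul(Rational(1, 8), Rational(-1, 37), -68), -21095), 400) = Add(Add(Rational(17, 74), -21095), 400) = Add(Rational(-1561013, 74), 400) = Rational(-1531413, 74)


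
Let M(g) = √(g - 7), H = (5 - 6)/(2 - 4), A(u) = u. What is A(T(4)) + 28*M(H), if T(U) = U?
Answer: 4 + 14*I*√26 ≈ 4.0 + 71.386*I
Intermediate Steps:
H = ½ (H = -1/(-2) = -1*(-½) = ½ ≈ 0.50000)
M(g) = √(-7 + g)
A(T(4)) + 28*M(H) = 4 + 28*√(-7 + ½) = 4 + 28*√(-13/2) = 4 + 28*(I*√26/2) = 4 + 14*I*√26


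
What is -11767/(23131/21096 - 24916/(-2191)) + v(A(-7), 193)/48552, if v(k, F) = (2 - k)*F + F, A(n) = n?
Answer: -13202831583066007/13990451964132 ≈ -943.70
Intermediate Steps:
v(k, F) = F + F*(2 - k) (v(k, F) = F*(2 - k) + F = F + F*(2 - k))
-11767/(23131/21096 - 24916/(-2191)) + v(A(-7), 193)/48552 = -11767/(23131/21096 - 24916/(-2191)) + (193*(3 - 1*(-7)))/48552 = -11767/(23131*(1/21096) - 24916*(-1/2191)) + (193*(3 + 7))*(1/48552) = -11767/(23131/21096 + 24916/2191) + (193*10)*(1/48552) = -11767/576307957/46221336 + 1930*(1/48552) = -11767*46221336/576307957 + 965/24276 = -543886460712/576307957 + 965/24276 = -13202831583066007/13990451964132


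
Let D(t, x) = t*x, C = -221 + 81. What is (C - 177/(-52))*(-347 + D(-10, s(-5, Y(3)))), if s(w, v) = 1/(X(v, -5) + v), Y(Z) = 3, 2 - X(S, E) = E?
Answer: 617961/13 ≈ 47535.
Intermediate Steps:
X(S, E) = 2 - E
C = -140
s(w, v) = 1/(7 + v) (s(w, v) = 1/((2 - 1*(-5)) + v) = 1/((2 + 5) + v) = 1/(7 + v))
(C - 177/(-52))*(-347 + D(-10, s(-5, Y(3)))) = (-140 - 177/(-52))*(-347 - 10/(7 + 3)) = (-140 - 177*(-1/52))*(-347 - 10/10) = (-140 + 177/52)*(-347 - 10*⅒) = -7103*(-347 - 1)/52 = -7103/52*(-348) = 617961/13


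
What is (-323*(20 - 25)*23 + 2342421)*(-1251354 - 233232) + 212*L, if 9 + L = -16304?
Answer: -3532673828032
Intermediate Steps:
L = -16313 (L = -9 - 16304 = -16313)
(-323*(20 - 25)*23 + 2342421)*(-1251354 - 233232) + 212*L = (-323*(20 - 25)*23 + 2342421)*(-1251354 - 233232) + 212*(-16313) = (-(-1615)*23 + 2342421)*(-1484586) - 3458356 = (-323*(-115) + 2342421)*(-1484586) - 3458356 = (37145 + 2342421)*(-1484586) - 3458356 = 2379566*(-1484586) - 3458356 = -3532670369676 - 3458356 = -3532673828032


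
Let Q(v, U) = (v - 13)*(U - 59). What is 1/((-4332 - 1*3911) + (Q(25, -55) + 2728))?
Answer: -1/6883 ≈ -0.00014529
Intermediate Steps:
Q(v, U) = (-59 + U)*(-13 + v) (Q(v, U) = (-13 + v)*(-59 + U) = (-59 + U)*(-13 + v))
1/((-4332 - 1*3911) + (Q(25, -55) + 2728)) = 1/((-4332 - 1*3911) + ((767 - 59*25 - 13*(-55) - 55*25) + 2728)) = 1/((-4332 - 3911) + ((767 - 1475 + 715 - 1375) + 2728)) = 1/(-8243 + (-1368 + 2728)) = 1/(-8243 + 1360) = 1/(-6883) = -1/6883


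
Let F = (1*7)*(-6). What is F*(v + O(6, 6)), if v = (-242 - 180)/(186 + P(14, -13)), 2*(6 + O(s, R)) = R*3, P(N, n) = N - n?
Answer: -3038/71 ≈ -42.789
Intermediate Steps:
F = -42 (F = 7*(-6) = -42)
O(s, R) = -6 + 3*R/2 (O(s, R) = -6 + (R*3)/2 = -6 + (3*R)/2 = -6 + 3*R/2)
v = -422/213 (v = (-242 - 180)/(186 + (14 - 1*(-13))) = -422/(186 + (14 + 13)) = -422/(186 + 27) = -422/213 ≈ -1.9812)
F*(v + O(6, 6)) = -42*(-422/213 + (-6 + (3/2)*6)) = -42*(-422/213 + (-6 + 9)) = -42*(-422/213 + 3) = -42*217/213 = -3038/71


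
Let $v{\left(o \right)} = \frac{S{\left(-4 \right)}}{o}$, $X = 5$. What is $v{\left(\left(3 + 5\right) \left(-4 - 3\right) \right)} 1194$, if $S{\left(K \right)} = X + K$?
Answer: $- \frac{597}{28} \approx -21.321$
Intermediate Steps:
$S{\left(K \right)} = 5 + K$
$v{\left(o \right)} = \frac{1}{o}$ ($v{\left(o \right)} = \frac{5 - 4}{o} = 1 \frac{1}{o} = \frac{1}{o}$)
$v{\left(\left(3 + 5\right) \left(-4 - 3\right) \right)} 1194 = \frac{1}{\left(3 + 5\right) \left(-4 - 3\right)} 1194 = \frac{1}{8 \left(-7\right)} 1194 = \frac{1}{-56} \cdot 1194 = \left(- \frac{1}{56}\right) 1194 = - \frac{597}{28}$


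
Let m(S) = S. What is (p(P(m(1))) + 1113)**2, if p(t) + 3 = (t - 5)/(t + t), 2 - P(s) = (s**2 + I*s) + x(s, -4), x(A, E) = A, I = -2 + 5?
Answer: 11115556/9 ≈ 1.2351e+6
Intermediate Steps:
I = 3
P(s) = 2 - s**2 - 4*s (P(s) = 2 - ((s**2 + 3*s) + s) = 2 - (s**2 + 4*s) = 2 + (-s**2 - 4*s) = 2 - s**2 - 4*s)
p(t) = -3 + (-5 + t)/(2*t) (p(t) = -3 + (t - 5)/(t + t) = -3 + (-5 + t)/((2*t)) = -3 + (-5 + t)*(1/(2*t)) = -3 + (-5 + t)/(2*t))
(p(P(m(1))) + 1113)**2 = (5*(-1 - (2 - 1*1**2 - 4*1))/(2*(2 - 1*1**2 - 4*1)) + 1113)**2 = (5*(-1 - (2 - 1*1 - 4))/(2*(2 - 1*1 - 4)) + 1113)**2 = (5*(-1 - (2 - 1 - 4))/(2*(2 - 1 - 4)) + 1113)**2 = ((5/2)*(-1 - 1*(-3))/(-3) + 1113)**2 = ((5/2)*(-1/3)*(-1 + 3) + 1113)**2 = ((5/2)*(-1/3)*2 + 1113)**2 = (-5/3 + 1113)**2 = (3334/3)**2 = 11115556/9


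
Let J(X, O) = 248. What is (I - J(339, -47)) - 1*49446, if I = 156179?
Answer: 106485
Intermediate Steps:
(I - J(339, -47)) - 1*49446 = (156179 - 1*248) - 1*49446 = (156179 - 248) - 49446 = 155931 - 49446 = 106485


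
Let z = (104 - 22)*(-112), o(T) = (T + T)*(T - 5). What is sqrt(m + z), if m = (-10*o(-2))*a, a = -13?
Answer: 6*I*sqrt(154) ≈ 74.458*I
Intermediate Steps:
o(T) = 2*T*(-5 + T) (o(T) = (2*T)*(-5 + T) = 2*T*(-5 + T))
m = 3640 (m = -20*(-2)*(-5 - 2)*(-13) = -20*(-2)*(-7)*(-13) = -10*28*(-13) = -280*(-13) = 3640)
z = -9184 (z = 82*(-112) = -9184)
sqrt(m + z) = sqrt(3640 - 9184) = sqrt(-5544) = 6*I*sqrt(154)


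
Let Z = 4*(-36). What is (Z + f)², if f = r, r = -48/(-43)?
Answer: 37748736/1849 ≈ 20416.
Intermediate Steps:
r = 48/43 (r = -48*(-1/43) = 48/43 ≈ 1.1163)
Z = -144
f = 48/43 ≈ 1.1163
(Z + f)² = (-144 + 48/43)² = (-6144/43)² = 37748736/1849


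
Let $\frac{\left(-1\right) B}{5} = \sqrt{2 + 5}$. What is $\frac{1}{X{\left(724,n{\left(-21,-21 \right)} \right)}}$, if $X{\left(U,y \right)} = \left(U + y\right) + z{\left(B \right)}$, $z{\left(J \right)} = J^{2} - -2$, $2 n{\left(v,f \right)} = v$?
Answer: $\frac{2}{1781} \approx 0.001123$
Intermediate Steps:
$n{\left(v,f \right)} = \frac{v}{2}$
$B = - 5 \sqrt{7}$ ($B = - 5 \sqrt{2 + 5} = - 5 \sqrt{7} \approx -13.229$)
$z{\left(J \right)} = 2 + J^{2}$ ($z{\left(J \right)} = J^{2} + 2 = 2 + J^{2}$)
$X{\left(U,y \right)} = 177 + U + y$ ($X{\left(U,y \right)} = \left(U + y\right) + \left(2 + \left(- 5 \sqrt{7}\right)^{2}\right) = \left(U + y\right) + \left(2 + 175\right) = \left(U + y\right) + 177 = 177 + U + y$)
$\frac{1}{X{\left(724,n{\left(-21,-21 \right)} \right)}} = \frac{1}{177 + 724 + \frac{1}{2} \left(-21\right)} = \frac{1}{177 + 724 - \frac{21}{2}} = \frac{1}{\frac{1781}{2}} = \frac{2}{1781}$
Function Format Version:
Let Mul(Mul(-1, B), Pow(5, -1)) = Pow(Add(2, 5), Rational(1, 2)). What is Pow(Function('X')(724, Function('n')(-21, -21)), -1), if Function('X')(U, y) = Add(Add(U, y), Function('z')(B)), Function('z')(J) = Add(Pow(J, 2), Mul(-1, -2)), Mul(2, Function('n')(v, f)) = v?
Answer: Rational(2, 1781) ≈ 0.0011230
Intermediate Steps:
Function('n')(v, f) = Mul(Rational(1, 2), v)
B = Mul(-5, Pow(7, Rational(1, 2))) (B = Mul(-5, Pow(Add(2, 5), Rational(1, 2))) = Mul(-5, Pow(7, Rational(1, 2))) ≈ -13.229)
Function('z')(J) = Add(2, Pow(J, 2)) (Function('z')(J) = Add(Pow(J, 2), 2) = Add(2, Pow(J, 2)))
Function('X')(U, y) = Add(177, U, y) (Function('X')(U, y) = Add(Add(U, y), Add(2, Pow(Mul(-5, Pow(7, Rational(1, 2))), 2))) = Add(Add(U, y), Add(2, 175)) = Add(Add(U, y), 177) = Add(177, U, y))
Pow(Function('X')(724, Function('n')(-21, -21)), -1) = Pow(Add(177, 724, Mul(Rational(1, 2), -21)), -1) = Pow(Add(177, 724, Rational(-21, 2)), -1) = Pow(Rational(1781, 2), -1) = Rational(2, 1781)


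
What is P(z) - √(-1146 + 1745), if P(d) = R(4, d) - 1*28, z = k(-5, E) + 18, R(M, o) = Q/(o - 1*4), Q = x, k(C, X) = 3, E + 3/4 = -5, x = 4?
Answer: -472/17 - √599 ≈ -52.239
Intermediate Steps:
E = -23/4 (E = -¾ - 5 = -23/4 ≈ -5.7500)
Q = 4
R(M, o) = 4/(-4 + o) (R(M, o) = 4/(o - 1*4) = 4/(o - 4) = 4/(-4 + o))
z = 21 (z = 3 + 18 = 21)
P(d) = -28 + 4/(-4 + d) (P(d) = 4/(-4 + d) - 1*28 = 4/(-4 + d) - 28 = -28 + 4/(-4 + d))
P(z) - √(-1146 + 1745) = 4*(29 - 7*21)/(-4 + 21) - √(-1146 + 1745) = 4*(29 - 147)/17 - √599 = 4*(1/17)*(-118) - √599 = -472/17 - √599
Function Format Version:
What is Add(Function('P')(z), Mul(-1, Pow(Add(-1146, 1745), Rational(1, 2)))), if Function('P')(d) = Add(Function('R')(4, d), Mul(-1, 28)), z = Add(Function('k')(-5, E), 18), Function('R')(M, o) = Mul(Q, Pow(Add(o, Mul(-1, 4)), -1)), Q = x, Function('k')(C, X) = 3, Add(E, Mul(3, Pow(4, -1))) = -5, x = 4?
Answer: Add(Rational(-472, 17), Mul(-1, Pow(599, Rational(1, 2)))) ≈ -52.239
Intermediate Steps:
E = Rational(-23, 4) (E = Add(Rational(-3, 4), -5) = Rational(-23, 4) ≈ -5.7500)
Q = 4
Function('R')(M, o) = Mul(4, Pow(Add(-4, o), -1)) (Function('R')(M, o) = Mul(4, Pow(Add(o, Mul(-1, 4)), -1)) = Mul(4, Pow(Add(o, -4), -1)) = Mul(4, Pow(Add(-4, o), -1)))
z = 21 (z = Add(3, 18) = 21)
Function('P')(d) = Add(-28, Mul(4, Pow(Add(-4, d), -1))) (Function('P')(d) = Add(Mul(4, Pow(Add(-4, d), -1)), Mul(-1, 28)) = Add(Mul(4, Pow(Add(-4, d), -1)), -28) = Add(-28, Mul(4, Pow(Add(-4, d), -1))))
Add(Function('P')(z), Mul(-1, Pow(Add(-1146, 1745), Rational(1, 2)))) = Add(Mul(4, Pow(Add(-4, 21), -1), Add(29, Mul(-7, 21))), Mul(-1, Pow(Add(-1146, 1745), Rational(1, 2)))) = Add(Mul(4, Pow(17, -1), Add(29, -147)), Mul(-1, Pow(599, Rational(1, 2)))) = Add(Mul(4, Rational(1, 17), -118), Mul(-1, Pow(599, Rational(1, 2)))) = Add(Rational(-472, 17), Mul(-1, Pow(599, Rational(1, 2))))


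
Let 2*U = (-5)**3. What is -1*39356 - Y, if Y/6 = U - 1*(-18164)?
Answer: -147965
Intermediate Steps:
U = -125/2 (U = (1/2)*(-5)**3 = (1/2)*(-125) = -125/2 ≈ -62.500)
Y = 108609 (Y = 6*(-125/2 - 1*(-18164)) = 6*(-125/2 + 18164) = 6*(36203/2) = 108609)
-1*39356 - Y = -1*39356 - 1*108609 = -39356 - 108609 = -147965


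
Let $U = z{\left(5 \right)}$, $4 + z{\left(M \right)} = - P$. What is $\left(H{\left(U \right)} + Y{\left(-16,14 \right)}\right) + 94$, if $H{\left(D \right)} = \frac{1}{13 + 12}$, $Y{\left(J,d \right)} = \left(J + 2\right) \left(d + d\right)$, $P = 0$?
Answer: $- \frac{7449}{25} \approx -297.96$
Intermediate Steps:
$z{\left(M \right)} = -4$ ($z{\left(M \right)} = -4 - 0 = -4 + 0 = -4$)
$Y{\left(J,d \right)} = 2 d \left(2 + J\right)$ ($Y{\left(J,d \right)} = \left(2 + J\right) 2 d = 2 d \left(2 + J\right)$)
$U = -4$
$H{\left(D \right)} = \frac{1}{25}$
$\left(H{\left(U \right)} + Y{\left(-16,14 \right)}\right) + 94 = \left(\frac{1}{25} + 2 \cdot 14 \left(2 - 16\right)\right) + 94 = \left(\frac{1}{25} + 2 \cdot 14 \left(-14\right)\right) + 94 = \left(\frac{1}{25} - 392\right) + 94 = - \frac{9799}{25} + 94 = - \frac{7449}{25}$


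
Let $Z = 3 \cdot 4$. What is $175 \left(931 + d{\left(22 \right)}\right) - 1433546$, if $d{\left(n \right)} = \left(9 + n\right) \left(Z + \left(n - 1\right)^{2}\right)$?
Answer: $1186904$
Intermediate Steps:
$Z = 12$
$d{\left(n \right)} = \left(9 + n\right) \left(12 + \left(-1 + n\right)^{2}\right)$ ($d{\left(n \right)} = \left(9 + n\right) \left(12 + \left(n - 1\right)^{2}\right) = \left(9 + n\right) \left(12 + \left(-1 + n\right)^{2}\right)$)
$175 \left(931 + d{\left(22 \right)}\right) - 1433546 = 175 \left(931 + \left(117 + 22^{3} - 110 + 7 \cdot 22^{2}\right)\right) - 1433546 = 175 \left(931 + \left(117 + 10648 - 110 + 7 \cdot 484\right)\right) - 1433546 = 175 \left(931 + \left(117 + 10648 - 110 + 3388\right)\right) - 1433546 = 175 \left(931 + 14043\right) - 1433546 = 175 \cdot 14974 - 1433546 = 2620450 - 1433546 = 1186904$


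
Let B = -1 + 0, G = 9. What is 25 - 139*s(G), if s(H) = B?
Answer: 164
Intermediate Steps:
B = -1
s(H) = -1
25 - 139*s(G) = 25 - 139*(-1) = 25 + 139 = 164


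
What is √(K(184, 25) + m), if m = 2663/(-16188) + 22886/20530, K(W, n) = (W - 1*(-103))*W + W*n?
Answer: √396299854802142975795/83084910 ≈ 239.60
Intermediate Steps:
K(W, n) = W*n + W*(103 + W) (K(W, n) = (W + 103)*W + W*n = (103 + W)*W + W*n = W*(103 + W) + W*n = W*n + W*(103 + W))
m = 157903589/166169820 (m = 2663*(-1/16188) + 22886*(1/20530) = -2663/16188 + 11443/10265 = 157903589/166169820 ≈ 0.95025)
√(K(184, 25) + m) = √(184*(103 + 184 + 25) + 157903589/166169820) = √(184*312 + 157903589/166169820) = √(57408 + 157903589/166169820) = √(9539634930149/166169820) = √396299854802142975795/83084910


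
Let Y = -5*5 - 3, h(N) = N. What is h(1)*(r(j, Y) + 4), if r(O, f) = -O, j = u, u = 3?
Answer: 1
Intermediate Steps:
Y = -28 (Y = -25 - 3 = -28)
j = 3
h(1)*(r(j, Y) + 4) = 1*(-1*3 + 4) = 1*(-3 + 4) = 1*1 = 1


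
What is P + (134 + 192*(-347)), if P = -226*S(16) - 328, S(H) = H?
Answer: -70434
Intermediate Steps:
P = -3944 (P = -226*16 - 328 = -3616 - 328 = -3944)
P + (134 + 192*(-347)) = -3944 + (134 + 192*(-347)) = -3944 + (134 - 66624) = -3944 - 66490 = -70434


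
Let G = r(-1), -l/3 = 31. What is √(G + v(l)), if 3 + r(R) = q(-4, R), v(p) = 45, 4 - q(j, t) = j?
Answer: 5*√2 ≈ 7.0711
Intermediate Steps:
l = -93 (l = -3*31 = -93)
q(j, t) = 4 - j
r(R) = 5 (r(R) = -3 + (4 - 1*(-4)) = -3 + (4 + 4) = -3 + 8 = 5)
G = 5
√(G + v(l)) = √(5 + 45) = √50 = 5*√2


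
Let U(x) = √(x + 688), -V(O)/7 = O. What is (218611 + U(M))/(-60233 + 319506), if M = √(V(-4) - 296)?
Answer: 218611/259273 + √(688 + 2*I*√67)/259273 ≈ 0.84327 + 1.2035e-6*I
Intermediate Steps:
V(O) = -7*O
M = 2*I*√67 (M = √(-7*(-4) - 296) = √(28 - 296) = √(-268) = 2*I*√67 ≈ 16.371*I)
U(x) = √(688 + x)
(218611 + U(M))/(-60233 + 319506) = (218611 + √(688 + 2*I*√67))/(-60233 + 319506) = (218611 + √(688 + 2*I*√67))/259273 = (218611 + √(688 + 2*I*√67))*(1/259273) = 218611/259273 + √(688 + 2*I*√67)/259273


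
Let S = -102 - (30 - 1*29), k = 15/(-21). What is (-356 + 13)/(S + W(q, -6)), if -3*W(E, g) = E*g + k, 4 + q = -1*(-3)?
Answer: 7203/2200 ≈ 3.2741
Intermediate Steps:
k = -5/7 (k = 15*(-1/21) = -5/7 ≈ -0.71429)
S = -103 (S = -102 - (30 - 29) = -102 - 1*1 = -102 - 1 = -103)
q = -1 (q = -4 - 1*(-3) = -4 + 3 = -1)
W(E, g) = 5/21 - E*g/3 (W(E, g) = -(E*g - 5/7)/3 = -(-5/7 + E*g)/3 = 5/21 - E*g/3)
(-356 + 13)/(S + W(q, -6)) = (-356 + 13)/(-103 + (5/21 - ⅓*(-1)*(-6))) = -343/(-103 + (5/21 - 2)) = -343/(-103 - 37/21) = -343/(-2200/21) = -343*(-21/2200) = 7203/2200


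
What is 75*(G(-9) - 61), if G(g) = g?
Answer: -5250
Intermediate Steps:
75*(G(-9) - 61) = 75*(-9 - 61) = 75*(-70) = -5250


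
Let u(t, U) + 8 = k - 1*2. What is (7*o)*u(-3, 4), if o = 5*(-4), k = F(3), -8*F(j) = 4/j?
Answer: 4270/3 ≈ 1423.3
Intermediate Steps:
F(j) = -1/(2*j)
k = -1/6 (k = -1/2/3 = -1/2*1/3 = -1/6 ≈ -0.16667)
u(t, U) = -61/6 (u(t, U) = -8 + (-1/6 - 1*2) = -8 + (-1/6 - 2) = -8 - 13/6 = -61/6)
o = -20
(7*o)*u(-3, 4) = (7*(-20))*(-61/6) = -140*(-61/6) = 4270/3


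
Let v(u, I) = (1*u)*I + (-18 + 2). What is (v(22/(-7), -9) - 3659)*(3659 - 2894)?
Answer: -19528155/7 ≈ -2.7897e+6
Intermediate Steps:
v(u, I) = -16 + I*u (v(u, I) = u*I - 16 = I*u - 16 = -16 + I*u)
(v(22/(-7), -9) - 3659)*(3659 - 2894) = ((-16 - 198/(-7)) - 3659)*(3659 - 2894) = ((-16 - 198*(-1)/7) - 3659)*765 = ((-16 - 9*(-22/7)) - 3659)*765 = ((-16 + 198/7) - 3659)*765 = (86/7 - 3659)*765 = -25527/7*765 = -19528155/7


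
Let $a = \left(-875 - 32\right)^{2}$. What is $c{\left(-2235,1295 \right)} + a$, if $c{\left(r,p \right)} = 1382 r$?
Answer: $-2266121$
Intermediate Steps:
$a = 822649$ ($a = \left(-875 - 32\right)^{2} = \left(-907\right)^{2} = 822649$)
$c{\left(-2235,1295 \right)} + a = 1382 \left(-2235\right) + 822649 = -3088770 + 822649 = -2266121$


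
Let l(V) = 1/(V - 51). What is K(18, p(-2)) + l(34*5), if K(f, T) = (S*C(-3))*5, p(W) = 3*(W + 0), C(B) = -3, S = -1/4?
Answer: 1789/476 ≈ 3.7584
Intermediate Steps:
S = -¼ (S = -1*¼ = -¼ ≈ -0.25000)
p(W) = 3*W
K(f, T) = 15/4 (K(f, T) = -¼*(-3)*5 = (¾)*5 = 15/4)
l(V) = 1/(-51 + V)
K(18, p(-2)) + l(34*5) = 15/4 + 1/(-51 + 34*5) = 15/4 + 1/(-51 + 170) = 15/4 + 1/119 = 1789/476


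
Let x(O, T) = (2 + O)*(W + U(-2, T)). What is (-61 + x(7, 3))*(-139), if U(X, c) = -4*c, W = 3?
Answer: 19738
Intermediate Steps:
x(O, T) = (2 + O)*(3 - 4*T)
(-61 + x(7, 3))*(-139) = (-61 + (6 - 8*3 + 3*7 - 4*7*3))*(-139) = (-61 + (6 - 24 + 21 - 84))*(-139) = (-61 - 81)*(-139) = -142*(-139) = 19738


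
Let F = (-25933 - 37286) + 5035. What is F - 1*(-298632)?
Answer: 240448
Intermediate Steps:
F = -58184 (F = -63219 + 5035 = -58184)
F - 1*(-298632) = -58184 - 1*(-298632) = -58184 + 298632 = 240448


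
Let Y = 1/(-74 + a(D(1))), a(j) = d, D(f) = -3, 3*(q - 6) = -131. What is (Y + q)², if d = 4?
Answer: 62615569/44100 ≈ 1419.9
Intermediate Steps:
q = -113/3 (q = 6 + (⅓)*(-131) = 6 - 131/3 = -113/3 ≈ -37.667)
a(j) = 4
Y = -1/70 (Y = 1/(-74 + 4) = 1/(-70) = -1/70 ≈ -0.014286)
(Y + q)² = (-1/70 - 113/3)² = (-7913/210)² = 62615569/44100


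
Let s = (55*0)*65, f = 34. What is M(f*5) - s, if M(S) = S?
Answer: 170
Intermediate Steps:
s = 0 (s = 0*65 = 0)
M(f*5) - s = 34*5 - 1*0 = 170 + 0 = 170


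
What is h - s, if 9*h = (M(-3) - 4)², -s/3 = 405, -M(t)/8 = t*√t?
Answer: 9223/9 - 64*I*√3/3 ≈ 1024.8 - 36.95*I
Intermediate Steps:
M(t) = -8*t^(3/2) (M(t) = -8*t*√t = -8*t^(3/2))
s = -1215 (s = -3*405 = -1215)
h = (-4 + 24*I*√3)²/9 (h = (-(-24)*I*√3 - 4)²/9 = (24*I*√3 - 4)²/9 = (-4 + 24*I*√3)²/9 ≈ -190.22 - 36.95*I)
h - s = (-1712/9 - 64*I*√3/3) - 1*(-1215) = (-1712/9 - 64*I*√3/3) + 1215 = 9223/9 - 64*I*√3/3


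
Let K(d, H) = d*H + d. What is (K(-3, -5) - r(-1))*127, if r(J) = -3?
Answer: 1905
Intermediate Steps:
K(d, H) = d + H*d (K(d, H) = H*d + d = d + H*d)
(K(-3, -5) - r(-1))*127 = (-3*(1 - 5) - 1*(-3))*127 = (-3*(-4) + 3)*127 = (12 + 3)*127 = 15*127 = 1905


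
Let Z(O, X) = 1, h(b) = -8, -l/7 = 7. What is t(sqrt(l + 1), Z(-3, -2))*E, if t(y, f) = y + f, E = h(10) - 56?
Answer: -64 - 256*I*sqrt(3) ≈ -64.0 - 443.4*I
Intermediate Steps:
l = -49 (l = -7*7 = -49)
E = -64 (E = -8 - 56 = -64)
t(y, f) = f + y
t(sqrt(l + 1), Z(-3, -2))*E = (1 + sqrt(-49 + 1))*(-64) = (1 + sqrt(-48))*(-64) = (1 + 4*I*sqrt(3))*(-64) = -64 - 256*I*sqrt(3)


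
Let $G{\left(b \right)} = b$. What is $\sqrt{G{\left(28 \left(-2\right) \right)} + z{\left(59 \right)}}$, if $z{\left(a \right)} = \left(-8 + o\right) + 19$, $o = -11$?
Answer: $2 i \sqrt{14} \approx 7.4833 i$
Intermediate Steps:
$z{\left(a \right)} = 0$ ($z{\left(a \right)} = \left(-8 - 11\right) + 19 = -19 + 19 = 0$)
$\sqrt{G{\left(28 \left(-2\right) \right)} + z{\left(59 \right)}} = \sqrt{28 \left(-2\right) + 0} = \sqrt{-56 + 0} = \sqrt{-56} = 2 i \sqrt{14}$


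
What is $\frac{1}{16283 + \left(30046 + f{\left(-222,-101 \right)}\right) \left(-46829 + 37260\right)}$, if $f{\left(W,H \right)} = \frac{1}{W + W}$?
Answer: $- \frac{444}{127647278035} \approx -3.4783 \cdot 10^{-9}$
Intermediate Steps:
$f{\left(W,H \right)} = \frac{1}{2 W}$
$\frac{1}{16283 + \left(30046 + f{\left(-222,-101 \right)}\right) \left(-46829 + 37260\right)} = \frac{1}{16283 + \left(30046 + \frac{1}{2 \left(-222\right)}\right) \left(-46829 + 37260\right)} = \frac{1}{16283 + \left(30046 + \frac{1}{2} \left(- \frac{1}{222}\right)\right) \left(-9569\right)} = \frac{1}{16283 + \left(30046 - \frac{1}{444}\right) \left(-9569\right)} = \frac{1}{16283 + \frac{13340423}{444} \left(-9569\right)} = \frac{1}{16283 - \frac{127654507687}{444}} = \frac{1}{- \frac{127647278035}{444}} = - \frac{444}{127647278035}$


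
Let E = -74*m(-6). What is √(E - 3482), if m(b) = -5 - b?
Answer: 2*I*√889 ≈ 59.632*I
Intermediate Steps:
E = -74 (E = -74*(-5 - 1*(-6)) = -74*(-5 + 6) = -74*1 = -74)
√(E - 3482) = √(-74 - 3482) = √(-3556) = 2*I*√889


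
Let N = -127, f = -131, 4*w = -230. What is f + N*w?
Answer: 14343/2 ≈ 7171.5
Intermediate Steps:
w = -115/2 (w = (¼)*(-230) = -115/2 ≈ -57.500)
f + N*w = -131 - 127*(-115/2) = -131 + 14605/2 = 14343/2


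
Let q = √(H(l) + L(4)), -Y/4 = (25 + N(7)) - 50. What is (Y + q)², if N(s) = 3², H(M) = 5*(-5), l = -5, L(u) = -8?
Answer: (64 + I*√33)² ≈ 4063.0 + 735.3*I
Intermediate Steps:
H(M) = -25
N(s) = 9
Y = 64 (Y = -4*((25 + 9) - 50) = -4*(34 - 50) = -4*(-16) = 64)
q = I*√33 (q = √(-25 - 8) = √(-33) = I*√33 ≈ 5.7446*I)
(Y + q)² = (64 + I*√33)²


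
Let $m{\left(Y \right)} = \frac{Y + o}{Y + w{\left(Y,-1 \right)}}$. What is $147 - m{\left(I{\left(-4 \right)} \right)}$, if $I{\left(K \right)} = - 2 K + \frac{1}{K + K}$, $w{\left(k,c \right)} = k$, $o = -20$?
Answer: $\frac{18619}{126} \approx 147.77$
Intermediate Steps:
$I{\left(K \right)} = \frac{1}{2 K} - 2 K$ ($I{\left(K \right)} = - 2 K + \frac{1}{2 K} = \frac{1}{2 K} - 2 K$)
$m{\left(Y \right)} = \frac{-20 + Y}{2 Y}$ ($m{\left(Y \right)} = \frac{Y - 20}{Y + Y} = \frac{-20 + Y}{2 Y}$)
$147 - m{\left(I{\left(-4 \right)} \right)} = 147 - \frac{-20 + \left(\frac{1}{2 \left(-4\right)} - -8\right)}{2 \left(\frac{1}{2 \left(-4\right)} - -8\right)} = 147 - \frac{-20 + \left(\frac{1}{2} \left(- \frac{1}{4}\right) + 8\right)}{2 \left(\frac{1}{2} \left(- \frac{1}{4}\right) + 8\right)} = 147 - \frac{-20 + \left(- \frac{1}{8} + 8\right)}{2 \left(- \frac{1}{8} + 8\right)} = 147 - \frac{-20 + \frac{63}{8}}{2 \cdot \frac{63}{8}} = 147 - \frac{1}{2} \cdot \frac{8}{63} \left(- \frac{97}{8}\right) = 147 - - \frac{97}{126} = 147 + \frac{97}{126} = \frac{18619}{126}$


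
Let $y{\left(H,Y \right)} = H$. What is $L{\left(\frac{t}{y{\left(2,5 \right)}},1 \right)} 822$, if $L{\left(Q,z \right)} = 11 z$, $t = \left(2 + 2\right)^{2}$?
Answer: $9042$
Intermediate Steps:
$t = 16$ ($t = 4^{2} = 16$)
$L{\left(\frac{t}{y{\left(2,5 \right)}},1 \right)} 822 = 11 \cdot 1 \cdot 822 = 11 \cdot 822 = 9042$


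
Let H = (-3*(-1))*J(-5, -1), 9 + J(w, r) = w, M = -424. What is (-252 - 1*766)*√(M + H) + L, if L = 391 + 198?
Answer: 589 - 1018*I*√466 ≈ 589.0 - 21976.0*I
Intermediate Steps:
J(w, r) = -9 + w
H = -42 (H = (-3*(-1))*(-9 - 5) = 3*(-14) = -42)
L = 589
(-252 - 1*766)*√(M + H) + L = (-252 - 1*766)*√(-424 - 42) + 589 = (-252 - 766)*√(-466) + 589 = -1018*I*√466 + 589 = 589 - 1018*I*√466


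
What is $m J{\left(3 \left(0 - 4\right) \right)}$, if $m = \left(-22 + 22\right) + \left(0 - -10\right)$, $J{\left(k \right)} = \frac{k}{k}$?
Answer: $10$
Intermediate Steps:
$J{\left(k \right)} = 1$
$m = 10$ ($m = 0 + \left(0 + 10\right) = 0 + 10 = 10$)
$m J{\left(3 \left(0 - 4\right) \right)} = 10 \cdot 1 = 10$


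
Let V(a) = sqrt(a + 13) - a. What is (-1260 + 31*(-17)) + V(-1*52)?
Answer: -1735 + I*sqrt(39) ≈ -1735.0 + 6.245*I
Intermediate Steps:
V(a) = sqrt(13 + a) - a
(-1260 + 31*(-17)) + V(-1*52) = (-1260 + 31*(-17)) + (sqrt(13 - 1*52) - (-1)*52) = (-1260 - 527) + (sqrt(13 - 52) - 1*(-52)) = -1787 + (sqrt(-39) + 52) = -1787 + (I*sqrt(39) + 52) = -1787 + (52 + I*sqrt(39)) = -1735 + I*sqrt(39)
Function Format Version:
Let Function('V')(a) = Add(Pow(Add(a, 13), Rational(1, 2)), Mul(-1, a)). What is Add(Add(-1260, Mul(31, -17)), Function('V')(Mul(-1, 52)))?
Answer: Add(-1735, Mul(I, Pow(39, Rational(1, 2)))) ≈ Add(-1735.0, Mul(6.2450, I))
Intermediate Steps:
Function('V')(a) = Add(Pow(Add(13, a), Rational(1, 2)), Mul(-1, a))
Add(Add(-1260, Mul(31, -17)), Function('V')(Mul(-1, 52))) = Add(Add(-1260, Mul(31, -17)), Add(Pow(Add(13, Mul(-1, 52)), Rational(1, 2)), Mul(-1, Mul(-1, 52)))) = Add(Add(-1260, -527), Add(Pow(Add(13, -52), Rational(1, 2)), Mul(-1, -52))) = Add(-1787, Add(Pow(-39, Rational(1, 2)), 52)) = Add(-1787, Add(Mul(I, Pow(39, Rational(1, 2))), 52)) = Add(-1787, Add(52, Mul(I, Pow(39, Rational(1, 2))))) = Add(-1735, Mul(I, Pow(39, Rational(1, 2))))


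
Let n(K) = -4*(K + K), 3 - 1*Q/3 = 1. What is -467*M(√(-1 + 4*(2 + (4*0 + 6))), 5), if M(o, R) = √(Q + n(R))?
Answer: -467*I*√34 ≈ -2723.1*I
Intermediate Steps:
Q = 6 (Q = 9 - 3*1 = 9 - 3 = 6)
n(K) = -8*K
M(o, R) = √(6 - 8*R)
-467*M(√(-1 + 4*(2 + (4*0 + 6))), 5) = -467*√(6 - 8*5) = -467*√(6 - 40) = -467*I*√34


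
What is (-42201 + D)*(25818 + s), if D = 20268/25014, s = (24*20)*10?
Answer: -5386704071238/4169 ≈ -1.2921e+9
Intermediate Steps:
s = 4800 (s = 480*10 = 4800)
D = 3378/4169 (D = 20268*(1/25014) = 3378/4169 ≈ 0.81027)
(-42201 + D)*(25818 + s) = (-42201 + 3378/4169)*(25818 + 4800) = -175932591/4169*30618 = -5386704071238/4169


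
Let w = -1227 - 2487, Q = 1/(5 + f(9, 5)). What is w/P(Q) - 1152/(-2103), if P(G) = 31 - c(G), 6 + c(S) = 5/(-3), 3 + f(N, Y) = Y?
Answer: -3882999/40658 ≈ -95.504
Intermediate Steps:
f(N, Y) = -3 + Y
Q = ⅐ (Q = 1/(5 + (-3 + 5)) = 1/(5 + 2) = 1/7 = ⅐ ≈ 0.14286)
c(S) = -23/3 (c(S) = -6 + 5/(-3) = -6 + 5*(-⅓) = -6 - 5/3 = -23/3)
P(G) = 116/3 (P(G) = 31 - 1*(-23/3) = 31 + 23/3 = 116/3)
w = -3714
w/P(Q) - 1152/(-2103) = -3714/116/3 - 1152/(-2103) = -3714*3/116 - 1152*(-1/2103) = -5571/58 + 384/701 = -3882999/40658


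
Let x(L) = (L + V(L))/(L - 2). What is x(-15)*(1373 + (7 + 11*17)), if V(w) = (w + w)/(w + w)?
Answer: 21938/17 ≈ 1290.5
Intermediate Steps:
V(w) = 1 (V(w) = (2*w)/((2*w)) = (2*w)*(1/(2*w)) = 1)
x(L) = (1 + L)/(-2 + L) (x(L) = (L + 1)/(L - 2) = (1 + L)/(-2 + L))
x(-15)*(1373 + (7 + 11*17)) = ((1 - 15)/(-2 - 15))*(1373 + (7 + 11*17)) = (-14/(-17))*(1373 + (7 + 187)) = (-1/17*(-14))*(1373 + 194) = (14/17)*1567 = 21938/17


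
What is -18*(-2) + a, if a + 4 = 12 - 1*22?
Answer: 22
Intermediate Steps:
a = -14 (a = -4 + (12 - 1*22) = -4 + (12 - 22) = -4 - 10 = -14)
-18*(-2) + a = -18*(-2) - 14 = 36 - 14 = 22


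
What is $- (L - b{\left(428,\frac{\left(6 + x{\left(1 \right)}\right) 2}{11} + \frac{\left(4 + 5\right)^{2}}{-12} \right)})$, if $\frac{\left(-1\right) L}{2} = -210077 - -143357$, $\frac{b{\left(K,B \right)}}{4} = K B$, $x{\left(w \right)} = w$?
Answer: $- \frac{1570988}{11} \approx -1.4282 \cdot 10^{5}$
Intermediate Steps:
$b{\left(K,B \right)} = 4 B K$ ($b{\left(K,B \right)} = 4 K B = 4 B K$)
$L = 133440$ ($L = - 2 \left(-210077 - -143357\right) = - 2 \left(-210077 + 143357\right) = \left(-2\right) \left(-66720\right) = 133440$)
$- (L - b{\left(428,\frac{\left(6 + x{\left(1 \right)}\right) 2}{11} + \frac{\left(4 + 5\right)^{2}}{-12} \right)}) = - (133440 - 4 \left(\frac{\left(6 + 1\right) 2}{11} + \frac{\left(4 + 5\right)^{2}}{-12}\right) 428) = - (133440 - 4 \left(7 \cdot 2 \cdot \frac{1}{11} + 9^{2} \left(- \frac{1}{12}\right)\right) 428) = - (133440 - 4 \left(14 \cdot \frac{1}{11} + 81 \left(- \frac{1}{12}\right)\right) 428) = - (133440 - 4 \left(\frac{14}{11} - \frac{27}{4}\right) 428) = - (133440 - 4 \left(- \frac{241}{44}\right) 428) = - (133440 - - \frac{103148}{11}) = - (133440 + \frac{103148}{11}) = \left(-1\right) \frac{1570988}{11} = - \frac{1570988}{11}$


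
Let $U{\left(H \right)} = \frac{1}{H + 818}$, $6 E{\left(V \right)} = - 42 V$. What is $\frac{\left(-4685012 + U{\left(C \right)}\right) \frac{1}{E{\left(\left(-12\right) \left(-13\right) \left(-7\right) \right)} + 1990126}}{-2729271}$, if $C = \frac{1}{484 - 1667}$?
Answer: $\frac{4533653316133}{5276303238540779310} \approx 8.5925 \cdot 10^{-7}$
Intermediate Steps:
$E{\left(V \right)} = - 7 V$ ($E{\left(V \right)} = \frac{\left(-42\right) V}{6} = - 7 V$)
$C = - \frac{1}{1183}$ ($C = \frac{1}{-1183} = - \frac{1}{1183} \approx -0.00084531$)
$U{\left(H \right)} = \frac{1}{818 + H}$
$\frac{\left(-4685012 + U{\left(C \right)}\right) \frac{1}{E{\left(\left(-12\right) \left(-13\right) \left(-7\right) \right)} + 1990126}}{-2729271} = \frac{\left(-4685012 + \frac{1}{818 - \frac{1}{1183}}\right) \frac{1}{- 7 \left(-12\right) \left(-13\right) \left(-7\right) + 1990126}}{-2729271} = \frac{-4685012 + \frac{1}{\frac{967693}{1183}}}{- 7 \cdot 156 \left(-7\right) + 1990126} \left(- \frac{1}{2729271}\right) = \frac{-4685012 + \frac{1183}{967693}}{\left(-7\right) \left(-1092\right) + 1990126} \left(- \frac{1}{2729271}\right) = - \frac{4533653316133}{967693 \left(7644 + 1990126\right)} \left(- \frac{1}{2729271}\right) = - \frac{4533653316133}{967693 \cdot 1997770} \left(- \frac{1}{2729271}\right) = \left(- \frac{4533653316133}{967693}\right) \frac{1}{1997770} \left(- \frac{1}{2729271}\right) = \left(- \frac{4533653316133}{1933228044610}\right) \left(- \frac{1}{2729271}\right) = \frac{4533653316133}{5276303238540779310}$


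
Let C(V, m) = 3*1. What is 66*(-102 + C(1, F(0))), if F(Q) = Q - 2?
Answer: -6534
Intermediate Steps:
F(Q) = -2 + Q
C(V, m) = 3
66*(-102 + C(1, F(0))) = 66*(-102 + 3) = 66*(-99) = -6534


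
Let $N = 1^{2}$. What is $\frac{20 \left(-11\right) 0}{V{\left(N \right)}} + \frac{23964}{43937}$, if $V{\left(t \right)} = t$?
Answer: $\frac{23964}{43937} \approx 0.54542$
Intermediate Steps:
$N = 1$
$\frac{20 \left(-11\right) 0}{V{\left(N \right)}} + \frac{23964}{43937} = \frac{20 \left(-11\right) 0}{1} + \frac{23964}{43937} = \left(-220\right) 0 \cdot 1 + 23964 \cdot \frac{1}{43937} = 0 \cdot 1 + \frac{23964}{43937} = 0 + \frac{23964}{43937} = \frac{23964}{43937}$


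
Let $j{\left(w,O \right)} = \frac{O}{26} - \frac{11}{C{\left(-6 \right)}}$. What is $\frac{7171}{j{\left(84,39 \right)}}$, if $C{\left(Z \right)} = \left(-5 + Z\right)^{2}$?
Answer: $\frac{157762}{31} \approx 5089.1$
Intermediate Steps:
$j{\left(w,O \right)} = - \frac{1}{11} + \frac{O}{26}$ ($j{\left(w,O \right)} = \frac{O}{26} - \frac{11}{\left(-5 - 6\right)^{2}} = O \frac{1}{26} - \frac{11}{\left(-11\right)^{2}} = \frac{O}{26} - \frac{11}{121} = \frac{O}{26} - \frac{1}{11} = - \frac{1}{11} + \frac{O}{26}$)
$\frac{7171}{j{\left(84,39 \right)}} = \frac{7171}{- \frac{1}{11} + \frac{1}{26} \cdot 39} = \frac{7171}{- \frac{1}{11} + \frac{3}{2}} = \frac{7171}{\frac{31}{22}} = 7171 \cdot \frac{22}{31} = \frac{157762}{31}$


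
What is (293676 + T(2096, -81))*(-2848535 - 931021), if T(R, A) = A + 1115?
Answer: -1113872948760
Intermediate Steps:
T(R, A) = 1115 + A
(293676 + T(2096, -81))*(-2848535 - 931021) = (293676 + (1115 - 81))*(-2848535 - 931021) = (293676 + 1034)*(-3779556) = 294710*(-3779556) = -1113872948760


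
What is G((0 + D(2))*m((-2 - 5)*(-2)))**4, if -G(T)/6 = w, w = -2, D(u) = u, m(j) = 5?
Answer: 20736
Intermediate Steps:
G(T) = 12 (G(T) = -6*(-2) = 12)
G((0 + D(2))*m((-2 - 5)*(-2)))**4 = 12**4 = 20736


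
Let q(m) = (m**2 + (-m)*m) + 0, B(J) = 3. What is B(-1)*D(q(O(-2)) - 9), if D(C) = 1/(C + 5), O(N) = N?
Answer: -3/4 ≈ -0.75000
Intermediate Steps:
q(m) = 0 (q(m) = (m**2 - m**2) + 0 = 0 + 0 = 0)
D(C) = 1/(5 + C)
B(-1)*D(q(O(-2)) - 9) = 3/(5 + (0 - 9)) = 3/(5 - 9) = 3/(-4) = 3*(-1/4) = -3/4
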